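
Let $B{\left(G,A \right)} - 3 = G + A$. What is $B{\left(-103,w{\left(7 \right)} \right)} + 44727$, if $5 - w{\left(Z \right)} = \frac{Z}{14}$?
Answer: $\frac{89263}{2} \approx 44632.0$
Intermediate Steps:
$w{\left(Z \right)} = 5 - \frac{Z}{14}$
$B{\left(G,A \right)} = 3 + A + G$ ($B{\left(G,A \right)} = 3 + \left(G + A\right) = 3 + \left(A + G\right) = 3 + A + G$)
$B{\left(-103,w{\left(7 \right)} \right)} + 44727 = \left(3 + \left(5 - \frac{1}{2}\right) - 103\right) + 44727 = \left(3 + \frac{9}{2} - 103\right) + 44727 = - \frac{191}{2} + 44727 = \frac{89263}{2}$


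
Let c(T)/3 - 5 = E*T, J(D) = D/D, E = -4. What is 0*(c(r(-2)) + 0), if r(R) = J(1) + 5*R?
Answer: 0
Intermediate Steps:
J(D) = 1
r(R) = 1 + 5*R
c(T) = 15 - 12*T (c(T) = 15 + 3*(-4*T) = 15 - 12*T)
0*(c(r(-2)) + 0) = 0*((15 - 12*(1 + 5*(-2))) + 0) = 0*((15 - 12*(1 - 10)) + 0) = 0*((15 - 12*(-9)) + 0) = 0*((15 + 108) + 0) = 0*(123 + 0) = 0*123 = 0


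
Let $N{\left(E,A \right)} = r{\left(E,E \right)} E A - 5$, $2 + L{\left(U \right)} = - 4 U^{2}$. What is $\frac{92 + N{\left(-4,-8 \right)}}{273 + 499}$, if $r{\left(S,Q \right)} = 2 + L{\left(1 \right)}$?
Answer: $- \frac{41}{772} \approx -0.053109$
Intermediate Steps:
$L{\left(U \right)} = -2 - 4 U^{2}$
$r{\left(S,Q \right)} = -4$ ($r{\left(S,Q \right)} = 2 - \left(2 + 4 \cdot 1^{2}\right) = 2 - 6 = -4$)
$N{\left(E,A \right)} = -5 - 4 A E$ ($N{\left(E,A \right)} = - 4 E A - 5 = - 4 A E - 5 = -5 - 4 A E$)
$\frac{92 + N{\left(-4,-8 \right)}}{273 + 499} = \frac{92 - \left(5 - -128\right)}{273 + 499} = \frac{92 - 133}{772} = \frac{1}{772} \left(-41\right) = - \frac{41}{772}$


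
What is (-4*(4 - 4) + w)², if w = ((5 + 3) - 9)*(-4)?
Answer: 16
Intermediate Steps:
w = 4 (w = (8 - 9)*(-4) = -1*(-4) = 4)
(-4*(4 - 4) + w)² = (-4*(4 - 4) + 4)² = (-4*0 + 4)² = (0 + 4)² = 4² = 16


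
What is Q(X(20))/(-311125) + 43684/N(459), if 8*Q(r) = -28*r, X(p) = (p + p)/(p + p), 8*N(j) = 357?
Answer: 217458954499/222143250 ≈ 978.91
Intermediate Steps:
N(j) = 357/8 (N(j) = (⅛)*357 = 357/8)
X(p) = 1 (X(p) = (2*p)/((2*p)) = (2*p)*(1/(2*p)) = 1)
Q(r) = -7*r/2 (Q(r) = (-28*r)/8 = -7*r/2)
Q(X(20))/(-311125) + 43684/N(459) = -7/2*1/(-311125) + 43684/(357/8) = -7/2*(-1/311125) + 43684*(8/357) = 7/622250 + 349472/357 = 217458954499/222143250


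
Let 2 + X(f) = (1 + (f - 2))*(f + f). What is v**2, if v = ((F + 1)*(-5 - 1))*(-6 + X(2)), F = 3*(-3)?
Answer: 36864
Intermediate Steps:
F = -9
X(f) = -2 + 2*f*(-1 + f) (X(f) = -2 + (1 + (f - 2))*(f + f) = -2 + (1 + (-2 + f))*(2*f) = -2 + (-1 + f)*(2*f) = -2 + 2*f*(-1 + f))
v = -192 (v = ((-9 + 1)*(-5 - 1))*(-6 + (-2 - 2*2 + 2*2**2)) = (-8*(-6))*(-6 + (-2 - 4 + 2*4)) = 48*(-6 + (-2 - 4 + 8)) = 48*(-6 + 2) = 48*(-4) = -192)
v**2 = (-192)**2 = 36864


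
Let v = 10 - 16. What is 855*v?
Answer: -5130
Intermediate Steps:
v = -6
855*v = 855*(-6) = -5130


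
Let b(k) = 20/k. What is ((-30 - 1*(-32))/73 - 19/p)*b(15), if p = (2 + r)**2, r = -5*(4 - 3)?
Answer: -5476/1971 ≈ -2.7783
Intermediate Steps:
r = -5 (r = -5*1 = -5)
p = 9 (p = (2 - 5)**2 = (-3)**2 = 9)
((-30 - 1*(-32))/73 - 19/p)*b(15) = ((-30 - 1*(-32))/73 - 19/9)*(20/15) = ((-30 + 32)*(1/73) - 19*1/9)*(20*(1/15)) = (2*(1/73) - 19/9)*(4/3) = (2/73 - 19/9)*(4/3) = -1369/657*4/3 = -5476/1971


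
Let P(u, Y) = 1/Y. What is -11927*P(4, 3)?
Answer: -11927/3 ≈ -3975.7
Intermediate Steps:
-11927*P(4, 3) = -11927/3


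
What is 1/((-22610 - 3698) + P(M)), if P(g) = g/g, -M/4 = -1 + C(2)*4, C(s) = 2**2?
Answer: -1/26307 ≈ -3.8013e-5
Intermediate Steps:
C(s) = 4
M = -60 (M = -4*(-1 + 4*4) = -4*(-1 + 16) = -4*15 = -60)
P(g) = 1
1/((-22610 - 3698) + P(M)) = 1/((-22610 - 3698) + 1) = 1/(-26308 + 1) = 1/(-26307) = -1/26307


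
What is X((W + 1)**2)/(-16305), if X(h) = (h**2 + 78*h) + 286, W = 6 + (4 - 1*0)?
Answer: -4873/3261 ≈ -1.4943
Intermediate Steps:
W = 10 (W = 6 + (4 + 0) = 6 + 4 = 10)
X(h) = 286 + h**2 + 78*h
X((W + 1)**2)/(-16305) = (286 + ((10 + 1)**2)**2 + 78*(10 + 1)**2)/(-16305) = (286 + (11**2)**2 + 78*11**2)*(-1/16305) = (286 + 121**2 + 78*121)*(-1/16305) = (286 + 14641 + 9438)*(-1/16305) = 24365*(-1/16305) = -4873/3261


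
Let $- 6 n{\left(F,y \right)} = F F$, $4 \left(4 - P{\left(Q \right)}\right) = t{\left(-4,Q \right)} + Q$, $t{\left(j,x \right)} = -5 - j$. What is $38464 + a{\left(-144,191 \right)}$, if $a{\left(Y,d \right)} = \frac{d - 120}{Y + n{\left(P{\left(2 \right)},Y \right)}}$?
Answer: $\frac{180124640}{4683} \approx 38464.0$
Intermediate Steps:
$P{\left(Q \right)} = \frac{17}{4} - \frac{Q}{4}$ ($P{\left(Q \right)} = 4 - \frac{\left(-5 - -4\right) + Q}{4} = 4 - \frac{\left(-5 + 4\right) + Q}{4} = 4 - \frac{-1 + Q}{4} = 4 - \left(- \frac{1}{4} + \frac{Q}{4}\right) = \frac{17}{4} - \frac{Q}{4}$)
$n{\left(F,y \right)} = - \frac{F^{2}}{6}$ ($n{\left(F,y \right)} = - \frac{F F}{6} = - \frac{F^{2}}{6}$)
$a{\left(Y,d \right)} = \frac{-120 + d}{- \frac{75}{32} + Y}$ ($a{\left(Y,d \right)} = \frac{d - 120}{Y - \frac{\left(\frac{17}{4} - \frac{1}{2}\right)^{2}}{6}} = \frac{-120 + d}{Y - \frac{\left(\frac{17}{4} - \frac{1}{2}\right)^{2}}{6}} = \frac{-120 + d}{Y - \frac{\left(\frac{15}{4}\right)^{2}}{6}} = \frac{-120 + d}{Y - \frac{75}{32}} = \frac{-120 + d}{- \frac{75}{32} + Y}$)
$38464 + a{\left(-144,191 \right)} = 38464 + \frac{32 \left(-120 + 191\right)}{-75 + 32 \left(-144\right)} = 38464 + 32 \frac{1}{-75 - 4608} \cdot 71 = 38464 + 32 \frac{1}{-4683} \cdot 71 = 38464 + 32 \left(- \frac{1}{4683}\right) 71 = 38464 - \frac{2272}{4683} = \frac{180124640}{4683}$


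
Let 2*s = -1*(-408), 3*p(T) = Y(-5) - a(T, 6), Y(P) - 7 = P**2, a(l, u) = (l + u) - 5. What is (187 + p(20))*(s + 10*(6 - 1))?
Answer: 145288/3 ≈ 48429.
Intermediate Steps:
a(l, u) = -5 + l + u
Y(P) = 7 + P**2
p(T) = 31/3 - T/3 (p(T) = ((7 + (-5)**2) - (-5 + T + 6))/3 = ((7 + 25) - (1 + T))/3 = (32 + (-1 - T))/3 = (31 - T)/3 = 31/3 - T/3)
s = 204 (s = (-1*(-408))/2 = (1/2)*408 = 204)
(187 + p(20))*(s + 10*(6 - 1)) = (187 + (31/3 - 1/3*20))*(204 + 10*(6 - 1)) = (187 + (31/3 - 20/3))*(204 + 10*5) = (187 + 11/3)*(204 + 50) = (572/3)*254 = 145288/3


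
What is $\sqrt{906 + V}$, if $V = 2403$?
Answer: $\sqrt{3309} \approx 57.524$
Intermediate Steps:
$\sqrt{906 + V} = \sqrt{906 + 2403} = \sqrt{3309}$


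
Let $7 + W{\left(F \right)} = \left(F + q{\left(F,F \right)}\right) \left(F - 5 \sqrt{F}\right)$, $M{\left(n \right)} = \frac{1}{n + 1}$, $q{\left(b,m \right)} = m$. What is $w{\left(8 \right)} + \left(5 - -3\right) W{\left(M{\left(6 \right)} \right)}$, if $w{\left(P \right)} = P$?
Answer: $- \frac{2336}{49} - \frac{80 \sqrt{7}}{49} \approx -51.993$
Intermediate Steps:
$M{\left(n \right)} = \frac{1}{1 + n}$
$W{\left(F \right)} = -7 + 2 F \left(F - 5 \sqrt{F}\right)$ ($W{\left(F \right)} = -7 + \left(F + F\right) \left(F - 5 \sqrt{F}\right) = -7 + 2 F \left(F - 5 \sqrt{F}\right)$)
$w{\left(8 \right)} + \left(5 - -3\right) W{\left(M{\left(6 \right)} \right)} = 8 + \left(5 - -3\right) \left(-7 - 10 \left(\frac{1}{1 + 6}\right)^{\frac{3}{2}} + 2 \left(\frac{1}{1 + 6}\right)^{2}\right) = 8 + \left(5 + 3\right) \left(-7 - 10 \left(\frac{1}{7}\right)^{\frac{3}{2}} + 2 \left(\frac{1}{7}\right)^{2}\right) = 8 + 8 \left(-7 - \frac{10}{7 \sqrt{7}} + \frac{2}{49}\right) = 8 + 8 \left(-7 - 10 \frac{\sqrt{7}}{49} + 2 \cdot \frac{1}{49}\right) = 8 + 8 \left(-7 - \frac{10 \sqrt{7}}{49} + \frac{2}{49}\right) = 8 + 8 \left(- \frac{341}{49} - \frac{10 \sqrt{7}}{49}\right) = 8 - \left(\frac{2728}{49} + \frac{80 \sqrt{7}}{49}\right) = - \frac{2336}{49} - \frac{80 \sqrt{7}}{49}$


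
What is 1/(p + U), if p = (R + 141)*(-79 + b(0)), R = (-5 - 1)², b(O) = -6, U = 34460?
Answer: 1/19415 ≈ 5.1507e-5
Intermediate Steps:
R = 36 (R = (-6)² = 36)
p = -15045 (p = (36 + 141)*(-79 - 6) = 177*(-85) = -15045)
1/(p + U) = 1/(-15045 + 34460) = 1/19415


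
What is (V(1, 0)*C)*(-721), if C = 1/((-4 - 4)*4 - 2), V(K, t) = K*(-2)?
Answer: -721/17 ≈ -42.412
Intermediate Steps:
V(K, t) = -2*K
C = -1/34 (C = 1/(-8*4 - 2) = 1/(-32 - 2) = 1/(-34) = -1/34 ≈ -0.029412)
(V(1, 0)*C)*(-721) = (-2*1*(-1/34))*(-721) = -2*(-1/34)*(-721) = (1/17)*(-721) = -721/17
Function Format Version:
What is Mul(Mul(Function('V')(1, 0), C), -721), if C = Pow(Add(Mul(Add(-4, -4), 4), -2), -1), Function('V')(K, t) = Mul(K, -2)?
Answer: Rational(-721, 17) ≈ -42.412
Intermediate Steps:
Function('V')(K, t) = Mul(-2, K)
C = Rational(-1, 34) (C = Pow(Add(Mul(-8, 4), -2), -1) = Pow(Add(-32, -2), -1) = Pow(-34, -1) = Rational(-1, 34) ≈ -0.029412)
Mul(Mul(Function('V')(1, 0), C), -721) = Mul(Mul(Mul(-2, 1), Rational(-1, 34)), -721) = Mul(Mul(-2, Rational(-1, 34)), -721) = Mul(Rational(1, 17), -721) = Rational(-721, 17)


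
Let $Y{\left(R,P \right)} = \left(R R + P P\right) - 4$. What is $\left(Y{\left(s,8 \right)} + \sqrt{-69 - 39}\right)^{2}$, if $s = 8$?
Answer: $15268 + 1488 i \sqrt{3} \approx 15268.0 + 2577.3 i$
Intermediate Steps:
$Y{\left(R,P \right)} = -4 + P^{2} + R^{2}$ ($Y{\left(R,P \right)} = \left(R^{2} + P^{2}\right) - 4 = \left(P^{2} + R^{2}\right) - 4 = -4 + P^{2} + R^{2}$)
$\left(Y{\left(s,8 \right)} + \sqrt{-69 - 39}\right)^{2} = \left(\left(-4 + 8^{2} + 8^{2}\right) + \sqrt{-69 - 39}\right)^{2} = \left(\left(-4 + 64 + 64\right) + \sqrt{-108}\right)^{2} = \left(124 + 6 i \sqrt{3}\right)^{2}$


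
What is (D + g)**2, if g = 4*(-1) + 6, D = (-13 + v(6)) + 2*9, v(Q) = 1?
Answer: 64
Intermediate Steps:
D = 6 (D = (-13 + 1) + 2*9 = -12 + 18 = 6)
g = 2 (g = -4 + 6 = 2)
(D + g)**2 = (6 + 2)**2 = 8**2 = 64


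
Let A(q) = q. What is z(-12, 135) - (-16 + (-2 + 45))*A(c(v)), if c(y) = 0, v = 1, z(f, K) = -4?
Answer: -4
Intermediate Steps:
z(-12, 135) - (-16 + (-2 + 45))*A(c(v)) = -4 - (-16 + (-2 + 45))*0 = -4 - (-16 + 43)*0 = -4 - 27*0 = -4 - 1*0 = -4 + 0 = -4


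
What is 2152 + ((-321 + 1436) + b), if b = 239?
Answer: 3506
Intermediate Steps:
2152 + ((-321 + 1436) + b) = 2152 + ((-321 + 1436) + 239) = 2152 + (1115 + 239) = 2152 + 1354 = 3506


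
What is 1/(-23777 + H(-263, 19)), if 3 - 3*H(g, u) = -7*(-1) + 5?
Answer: -1/23780 ≈ -4.2052e-5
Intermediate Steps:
H(g, u) = -3 (H(g, u) = 1 - (-7*(-1) + 5)/3 = 1 - (7 + 5)/3 = 1 - ⅓*12 = 1 - 4 = -3)
1/(-23777 + H(-263, 19)) = 1/(-23777 - 3) = 1/(-23780) = -1/23780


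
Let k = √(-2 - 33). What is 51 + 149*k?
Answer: 51 + 149*I*√35 ≈ 51.0 + 881.5*I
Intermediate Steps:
k = I*√35 (k = √(-35) = I*√35 ≈ 5.9161*I)
51 + 149*k = 51 + 149*(I*√35) = 51 + 149*I*√35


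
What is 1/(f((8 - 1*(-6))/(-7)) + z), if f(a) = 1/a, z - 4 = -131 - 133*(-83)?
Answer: 2/21823 ≈ 9.1646e-5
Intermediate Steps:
z = 10912 (z = 4 + (-131 - 133*(-83)) = 4 + (-131 + 11039) = 4 + 10908 = 10912)
1/(f((8 - 1*(-6))/(-7)) + z) = 1/(1/((8 - 1*(-6))/(-7)) + 10912) = 1/(1/(-(8 + 6)/7) + 10912) = 1/(1/(-⅐*14) + 10912) = 1/(1/(-2) + 10912) = 1/(-½ + 10912) = 1/(21823/2) = 2/21823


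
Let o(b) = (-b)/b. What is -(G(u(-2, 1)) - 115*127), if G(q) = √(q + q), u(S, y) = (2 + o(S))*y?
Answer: 14605 - √2 ≈ 14604.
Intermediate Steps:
o(b) = -1
u(S, y) = y (u(S, y) = (2 - 1)*y = 1*y = y)
G(q) = √2*√q (G(q) = √(2*q) = √2*√q)
-(G(u(-2, 1)) - 115*127) = -(√2*√1 - 115*127) = -(√2*1 - 14605) = -(√2 - 14605) = -(-14605 + √2) = 14605 - √2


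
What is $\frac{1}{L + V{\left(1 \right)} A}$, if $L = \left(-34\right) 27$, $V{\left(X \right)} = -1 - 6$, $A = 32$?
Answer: $- \frac{1}{1142} \approx -0.00087566$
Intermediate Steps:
$V{\left(X \right)} = -7$ ($V{\left(X \right)} = -1 - 6 = -7$)
$L = -918$
$\frac{1}{L + V{\left(1 \right)} A} = \frac{1}{-918 - 224} = \frac{1}{-1142} = - \frac{1}{1142}$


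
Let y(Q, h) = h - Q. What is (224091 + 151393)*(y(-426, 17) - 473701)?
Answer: -177700806872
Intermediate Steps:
(224091 + 151393)*(y(-426, 17) - 473701) = (224091 + 151393)*((17 - 1*(-426)) - 473701) = 375484*((17 + 426) - 473701) = 375484*(443 - 473701) = 375484*(-473258) = -177700806872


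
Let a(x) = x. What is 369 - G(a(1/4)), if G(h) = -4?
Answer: 373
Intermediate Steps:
369 - G(a(1/4)) = 369 - 1*(-4) = 369 + 4 = 373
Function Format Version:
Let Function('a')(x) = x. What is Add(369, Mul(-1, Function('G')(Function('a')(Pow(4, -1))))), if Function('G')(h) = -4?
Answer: 373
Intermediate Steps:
Add(369, Mul(-1, Function('G')(Function('a')(Pow(4, -1))))) = Add(369, Mul(-1, -4)) = Add(369, 4) = 373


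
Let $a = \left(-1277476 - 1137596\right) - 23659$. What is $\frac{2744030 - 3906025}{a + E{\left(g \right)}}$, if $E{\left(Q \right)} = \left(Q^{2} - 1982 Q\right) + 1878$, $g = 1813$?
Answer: $\frac{232399}{548650} \approx 0.42358$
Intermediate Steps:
$a = -2438731$ ($a = -2415072 - 23659 = -2438731$)
$E{\left(Q \right)} = 1878 + Q^{2} - 1982 Q$
$\frac{2744030 - 3906025}{a + E{\left(g \right)}} = \frac{2744030 - 3906025}{-2438731 + \left(1878 + 1813^{2} - 3593366\right)} = - \frac{1161995}{-2438731 + \left(1878 + 3286969 - 3593366\right)} = - \frac{1161995}{-2438731 - 304519} = - \frac{1161995}{-2743250} = \left(-1161995\right) \left(- \frac{1}{2743250}\right) = \frac{232399}{548650}$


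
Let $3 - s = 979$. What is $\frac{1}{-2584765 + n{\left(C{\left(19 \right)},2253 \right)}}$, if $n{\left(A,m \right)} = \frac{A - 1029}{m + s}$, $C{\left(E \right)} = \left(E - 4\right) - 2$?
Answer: $- \frac{1277}{3300745921} \approx -3.8688 \cdot 10^{-7}$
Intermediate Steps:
$s = -976$ ($s = 3 - 979 = -976$)
$C{\left(E \right)} = -6 + E$ ($C{\left(E \right)} = \left(-4 + E\right) - 2 = -6 + E$)
$n{\left(A,m \right)} = \frac{-1029 + A}{-976 + m}$ ($n{\left(A,m \right)} = \frac{A - 1029}{m - 976} = \frac{-1029 + A}{-976 + m}$)
$\frac{1}{-2584765 + n{\left(C{\left(19 \right)},2253 \right)}} = \frac{1}{-2584765 + \frac{-1029 + \left(-6 + 19\right)}{-976 + 2253}} = \frac{1}{-2584765 + \frac{-1029 + 13}{1277}} = \frac{1}{-2584765 + \frac{1}{1277} \left(-1016\right)} = \frac{1}{-2584765 - \frac{1016}{1277}} = \frac{1}{- \frac{3300745921}{1277}} = - \frac{1277}{3300745921}$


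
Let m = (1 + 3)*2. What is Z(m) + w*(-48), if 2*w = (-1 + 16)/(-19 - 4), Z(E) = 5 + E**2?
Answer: 1947/23 ≈ 84.652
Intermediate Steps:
m = 8 (m = 4*2 = 8)
w = -15/46 (w = ((-1 + 16)/(-19 - 4))/2 = (15/(-23))/2 = (15*(-1/23))/2 = (1/2)*(-15/23) = -15/46 ≈ -0.32609)
Z(m) + w*(-48) = (5 + 8**2) - 15/46*(-48) = (5 + 64) + 360/23 = 69 + 360/23 = 1947/23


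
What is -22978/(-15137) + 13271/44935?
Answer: 1233399557/680181095 ≈ 1.8133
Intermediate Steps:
-22978/(-15137) + 13271/44935 = -22978*(-1/15137) + 13271*(1/44935) = 22978/15137 + 13271/44935 = 1233399557/680181095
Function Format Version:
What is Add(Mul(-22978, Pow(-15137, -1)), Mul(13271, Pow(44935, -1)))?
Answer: Rational(1233399557, 680181095) ≈ 1.8133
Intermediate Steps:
Add(Mul(-22978, Pow(-15137, -1)), Mul(13271, Pow(44935, -1))) = Add(Mul(-22978, Rational(-1, 15137)), Mul(13271, Rational(1, 44935))) = Add(Rational(22978, 15137), Rational(13271, 44935)) = Rational(1233399557, 680181095)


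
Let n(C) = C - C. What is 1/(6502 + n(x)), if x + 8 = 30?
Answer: 1/6502 ≈ 0.00015380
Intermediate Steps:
x = 22 (x = -8 + 30 = 22)
n(C) = 0
1/(6502 + n(x)) = 1/(6502 + 0) = 1/6502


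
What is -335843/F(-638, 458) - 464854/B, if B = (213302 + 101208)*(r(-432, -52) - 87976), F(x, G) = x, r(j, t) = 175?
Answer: 4637033568006391/8808959310690 ≈ 526.40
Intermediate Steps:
B = -27614292510 (B = (213302 + 101208)*(175 - 87976) = 314510*(-87801) = -27614292510)
-335843/F(-638, 458) - 464854/B = -335843/(-638) - 464854/(-27614292510) = -335843*(-1/638) - 464854*(-1/27614292510) = 335843/638 + 232427/13807146255 = 4637033568006391/8808959310690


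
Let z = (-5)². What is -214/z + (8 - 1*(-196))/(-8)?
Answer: -1703/50 ≈ -34.060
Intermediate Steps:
z = 25
-214/z + (8 - 1*(-196))/(-8) = -214/25 + (8 - 1*(-196))/(-8) = -214*1/25 + (8 + 196)*(-⅛) = -214/25 + 204*(-⅛) = -214/25 - 51/2 = -1703/50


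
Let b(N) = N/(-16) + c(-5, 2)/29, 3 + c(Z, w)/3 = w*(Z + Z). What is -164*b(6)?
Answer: 26199/58 ≈ 451.71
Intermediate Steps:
c(Z, w) = -9 + 6*Z*w (c(Z, w) = -9 + 3*(w*(Z + Z)) = -9 + 3*(w*(2*Z)) = -9 + 3*(2*Z*w) = -9 + 6*Z*w)
b(N) = -69/29 - N/16 (b(N) = N/(-16) + (-9 + 6*(-5)*2)/29 = N*(-1/16) + (-9 - 60)*(1/29) = -N/16 - 69*1/29 = -N/16 - 69/29 = -69/29 - N/16)
-164*b(6) = -164*(-69/29 - 1/16*6) = -164*(-69/29 - 3/8) = -164*(-639/232) = 26199/58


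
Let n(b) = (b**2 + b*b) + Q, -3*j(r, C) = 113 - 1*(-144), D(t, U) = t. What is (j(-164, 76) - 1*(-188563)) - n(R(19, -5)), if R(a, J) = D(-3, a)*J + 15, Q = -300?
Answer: 560932/3 ≈ 1.8698e+5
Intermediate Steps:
R(a, J) = 15 - 3*J (R(a, J) = -3*J + 15 = 15 - 3*J)
j(r, C) = -257/3 (j(r, C) = -(113 - 1*(-144))/3 = -(113 + 144)/3 = -1/3*257 = -257/3)
n(b) = -300 + 2*b**2 (n(b) = (b**2 + b*b) - 300 = (b**2 + b**2) - 300 = 2*b**2 - 300 = -300 + 2*b**2)
(j(-164, 76) - 1*(-188563)) - n(R(19, -5)) = (-257/3 - 1*(-188563)) - (-300 + 2*(15 - 3*(-5))**2) = (-257/3 + 188563) - (-300 + 2*(15 + 15)**2) = 565432/3 - (-300 + 2*30**2) = 565432/3 - (-300 + 2*900) = 565432/3 - (-300 + 1800) = 565432/3 - 1*1500 = 565432/3 - 1500 = 560932/3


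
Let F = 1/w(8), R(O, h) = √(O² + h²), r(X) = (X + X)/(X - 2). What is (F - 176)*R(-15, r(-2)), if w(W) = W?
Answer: -1407*√226/8 ≈ -2644.0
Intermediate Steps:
r(X) = 2*X/(-2 + X) (r(X) = (2*X)/(-2 + X) = 2*X/(-2 + X))
F = ⅛ (F = 1/8 = ⅛ ≈ 0.12500)
(F - 176)*R(-15, r(-2)) = (⅛ - 176)*√((-15)² + (2*(-2)/(-2 - 2))²) = -1407*√(225 + (2*(-2)/(-4))²)/8 = -1407*√(225 + (2*(-2)*(-¼))²)/8 = -1407*√(225 + 1²)/8 = -1407*√(225 + 1)/8 = -1407*√226/8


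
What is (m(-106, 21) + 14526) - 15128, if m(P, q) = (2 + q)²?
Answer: -73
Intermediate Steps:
(m(-106, 21) + 14526) - 15128 = ((2 + 21)² + 14526) - 15128 = (23² + 14526) - 15128 = (529 + 14526) - 15128 = 15055 - 15128 = -73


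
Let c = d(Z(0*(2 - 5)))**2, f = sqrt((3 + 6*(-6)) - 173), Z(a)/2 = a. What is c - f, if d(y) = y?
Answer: -I*sqrt(206) ≈ -14.353*I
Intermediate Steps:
Z(a) = 2*a
f = I*sqrt(206) (f = sqrt((3 - 36) - 173) = sqrt(-33 - 173) = sqrt(-206) = I*sqrt(206) ≈ 14.353*I)
c = 0 (c = (2*(0*(2 - 5)))**2 = (2*(0*(-3)))**2 = (2*0)**2 = 0**2 = 0)
c - f = 0 - I*sqrt(206) = -I*sqrt(206)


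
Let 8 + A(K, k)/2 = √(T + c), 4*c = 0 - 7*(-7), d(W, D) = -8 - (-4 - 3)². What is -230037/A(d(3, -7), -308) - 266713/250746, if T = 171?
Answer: -34185960879/4429846 - 76679*√733/159 ≈ -20774.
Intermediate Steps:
d(W, D) = -57 (d(W, D) = -8 - 1*(-7)² = -8 - 1*49 = -8 - 49 = -57)
c = 49/4 (c = (0 - 7*(-7))/4 = (0 + 49)/4 = (¼)*49 = 49/4 ≈ 12.250)
A(K, k) = -16 + √733 (A(K, k) = -16 + 2*√(171 + 49/4) = -16 + 2*√(733/4) = -16 + 2*(√733/2) = -16 + √733)
-230037/A(d(3, -7), -308) - 266713/250746 = -230037/(-16 + √733) - 266713/250746 = -266713/250746 - 230037/(-16 + √733)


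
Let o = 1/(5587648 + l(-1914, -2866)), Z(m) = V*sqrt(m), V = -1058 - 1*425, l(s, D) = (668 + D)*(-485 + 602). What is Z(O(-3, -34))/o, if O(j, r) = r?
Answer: -7905104806*I*sqrt(34) ≈ -4.6094e+10*I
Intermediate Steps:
l(s, D) = 78156 + 117*D (l(s, D) = (668 + D)*117 = 78156 + 117*D)
V = -1483 (V = -1058 - 425 = -1483)
Z(m) = -1483*sqrt(m)
o = 1/5330482 (o = 1/(5587648 + (78156 + 117*(-2866))) = 1/(5587648 + (78156 - 335322)) = 1/(5587648 - 257166) = 1/5330482 ≈ 1.8760e-7)
Z(O(-3, -34))/o = (-1483*I*sqrt(34))/(1/5330482) = -1483*I*sqrt(34)*5330482 = -7905104806*I*sqrt(34)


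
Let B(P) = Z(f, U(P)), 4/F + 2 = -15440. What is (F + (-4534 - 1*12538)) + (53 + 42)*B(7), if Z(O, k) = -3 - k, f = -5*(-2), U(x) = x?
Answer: -139147864/7721 ≈ -18022.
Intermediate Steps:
F = -2/7721 (F = 4/(-2 - 15440) = 4/(-15442) = 4*(-1/15442) = -2/7721 ≈ -0.00025903)
f = 10
B(P) = -3 - P
(F + (-4534 - 1*12538)) + (53 + 42)*B(7) = (-2/7721 + (-4534 - 1*12538)) + (53 + 42)*(-3 - 1*7) = (-2/7721 + (-4534 - 12538)) + 95*(-3 - 7) = (-2/7721 - 17072) + 95*(-10) = -131812914/7721 - 950 = -139147864/7721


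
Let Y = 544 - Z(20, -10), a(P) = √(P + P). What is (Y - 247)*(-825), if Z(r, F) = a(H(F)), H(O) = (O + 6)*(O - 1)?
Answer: -245025 + 1650*√22 ≈ -2.3729e+5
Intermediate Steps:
H(O) = (-1 + O)*(6 + O) (H(O) = (6 + O)*(-1 + O) = (-1 + O)*(6 + O))
a(P) = √2*√P (a(P) = √(2*P) = √2*√P)
Z(r, F) = √2*√(-6 + F² + 5*F)
Y = 544 - 2*√22 (Y = 544 - √(-12 + 2*(-10)² + 10*(-10)) = 544 - √(-12 + 2*100 - 100) = 544 - √(-12 + 200 - 100) = 544 - √88 = 544 - 2*√22 ≈ 534.62)
(Y - 247)*(-825) = ((544 - 2*√22) - 247)*(-825) = (297 - 2*√22)*(-825) = -245025 + 1650*√22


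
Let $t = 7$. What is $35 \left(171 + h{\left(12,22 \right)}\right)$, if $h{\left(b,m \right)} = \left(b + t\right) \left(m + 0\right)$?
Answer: $20615$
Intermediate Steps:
$h{\left(b,m \right)} = m \left(7 + b\right)$ ($h{\left(b,m \right)} = \left(b + 7\right) \left(m + 0\right) = \left(7 + b\right) m = m \left(7 + b\right)$)
$35 \left(171 + h{\left(12,22 \right)}\right) = 35 \left(171 + 22 \left(7 + 12\right)\right) = 35 \left(171 + 22 \cdot 19\right) = 35 \left(171 + 418\right) = 35 \cdot 589 = 20615$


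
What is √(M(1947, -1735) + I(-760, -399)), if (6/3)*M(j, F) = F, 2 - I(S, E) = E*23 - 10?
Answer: √33286/2 ≈ 91.222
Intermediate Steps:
I(S, E) = 12 - 23*E (I(S, E) = 2 - (E*23 - 10) = 2 - (23*E - 10) = 2 - (-10 + 23*E) = 2 + (10 - 23*E) = 12 - 23*E)
M(j, F) = F/2
√(M(1947, -1735) + I(-760, -399)) = √((½)*(-1735) + (12 - 23*(-399))) = √(-1735/2 + (12 + 9177)) = √(-1735/2 + 9189) = √(16643/2) = √33286/2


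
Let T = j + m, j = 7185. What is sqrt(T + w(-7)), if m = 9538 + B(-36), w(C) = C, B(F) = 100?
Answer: 4*sqrt(1051) ≈ 129.68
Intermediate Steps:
m = 9638 (m = 9538 + 100 = 9638)
T = 16823 (T = 7185 + 9638 = 16823)
sqrt(T + w(-7)) = sqrt(16823 - 7) = sqrt(16816) = 4*sqrt(1051)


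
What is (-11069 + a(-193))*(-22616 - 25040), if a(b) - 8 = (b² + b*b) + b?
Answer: -3013956064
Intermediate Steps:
a(b) = 8 + b + 2*b² (a(b) = 8 + ((b² + b*b) + b) = 8 + ((b² + b²) + b) = 8 + (2*b² + b) = 8 + (b + 2*b²) = 8 + b + 2*b²)
(-11069 + a(-193))*(-22616 - 25040) = (-11069 + (8 - 193 + 2*(-193)²))*(-22616 - 25040) = (-11069 + (8 - 193 + 2*37249))*(-47656) = (-11069 + (8 - 193 + 74498))*(-47656) = (-11069 + 74313)*(-47656) = 63244*(-47656) = -3013956064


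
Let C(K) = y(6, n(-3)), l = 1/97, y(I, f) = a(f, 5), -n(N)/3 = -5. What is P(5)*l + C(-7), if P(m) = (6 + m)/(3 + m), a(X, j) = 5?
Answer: 3891/776 ≈ 5.0142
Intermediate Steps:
n(N) = 15 (n(N) = -3*(-5) = 15)
P(m) = (6 + m)/(3 + m)
y(I, f) = 5
l = 1/97 ≈ 0.010309
C(K) = 5
P(5)*l + C(-7) = ((6 + 5)/(3 + 5))*(1/97) + 5 = (11/8)*(1/97) + 5 = 11/776 + 5 = 3891/776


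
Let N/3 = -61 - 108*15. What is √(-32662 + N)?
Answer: I*√37705 ≈ 194.18*I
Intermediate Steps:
N = -5043 (N = 3*(-61 - 108*15) = 3*(-61 - 1620) = 3*(-1681) = -5043)
√(-32662 + N) = √(-32662 - 5043) = √(-37705) = I*√37705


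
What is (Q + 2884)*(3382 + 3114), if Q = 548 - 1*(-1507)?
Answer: 32083744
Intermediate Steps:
Q = 2055 (Q = 548 + 1507 = 2055)
(Q + 2884)*(3382 + 3114) = (2055 + 2884)*(3382 + 3114) = 4939*6496 = 32083744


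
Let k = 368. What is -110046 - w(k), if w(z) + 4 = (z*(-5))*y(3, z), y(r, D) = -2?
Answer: -113722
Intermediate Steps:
w(z) = -4 + 10*z (w(z) = -4 + (z*(-5))*(-2) = -4 - 5*z*(-2) = -4 + 10*z)
-110046 - w(k) = -110046 - (-4 + 10*368) = -110046 - (-4 + 3680) = -110046 - 1*3676 = -110046 - 3676 = -113722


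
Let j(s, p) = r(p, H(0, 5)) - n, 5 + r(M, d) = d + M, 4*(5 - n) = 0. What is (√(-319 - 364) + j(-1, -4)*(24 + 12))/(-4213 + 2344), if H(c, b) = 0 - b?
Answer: 228/623 - I*√683/1869 ≈ 0.36597 - 0.013983*I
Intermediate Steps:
n = 5 (n = 5 - ¼*0 = 5 + 0 = 5)
H(c, b) = -b
r(M, d) = -5 + M + d (r(M, d) = -5 + (d + M) = -5 + (M + d) = -5 + M + d)
j(s, p) = -15 + p (j(s, p) = (-5 + p - 1*5) - 1*5 = (-5 + p - 5) - 5 = (-10 + p) - 5 = -15 + p)
(√(-319 - 364) + j(-1, -4)*(24 + 12))/(-4213 + 2344) = (√(-319 - 364) + (-15 - 4)*(24 + 12))/(-4213 + 2344) = (√(-683) - 19*36)/(-1869) = (I*√683 - 684)*(-1/1869) = (-684 + I*√683)*(-1/1869) = 228/623 - I*√683/1869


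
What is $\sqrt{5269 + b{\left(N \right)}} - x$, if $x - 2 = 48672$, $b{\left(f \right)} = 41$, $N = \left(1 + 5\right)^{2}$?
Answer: $-48674 + 3 \sqrt{590} \approx -48601.0$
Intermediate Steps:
$N = 36$ ($N = 6^{2} = 36$)
$x = 48674$ ($x = 2 + 48672 = 48674$)
$\sqrt{5269 + b{\left(N \right)}} - x = \sqrt{5269 + 41} - 48674 = \sqrt{5310} - 48674 = 3 \sqrt{590} - 48674 = -48674 + 3 \sqrt{590}$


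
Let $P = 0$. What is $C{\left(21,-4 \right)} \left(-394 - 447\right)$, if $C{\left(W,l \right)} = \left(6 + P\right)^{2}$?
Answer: $-30276$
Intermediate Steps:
$C{\left(W,l \right)} = 36$ ($C{\left(W,l \right)} = \left(6 + 0\right)^{2} = 6^{2} = 36$)
$C{\left(21,-4 \right)} \left(-394 - 447\right) = 36 \left(-394 - 447\right) = 36 \left(-841\right) = -30276$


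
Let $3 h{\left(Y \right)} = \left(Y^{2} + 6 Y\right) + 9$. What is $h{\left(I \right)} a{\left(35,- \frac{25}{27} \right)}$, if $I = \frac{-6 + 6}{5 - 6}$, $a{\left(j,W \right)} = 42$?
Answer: $126$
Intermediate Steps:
$I = 0$ ($I = \frac{0}{-1} = 0 \left(-1\right) = 0$)
$h{\left(Y \right)} = 3 + 2 Y + \frac{Y^{2}}{3}$ ($h{\left(Y \right)} = \frac{\left(Y^{2} + 6 Y\right) + 9}{3} = \frac{9 + Y^{2} + 6 Y}{3} = 3 + 2 Y + \frac{Y^{2}}{3}$)
$h{\left(I \right)} a{\left(35,- \frac{25}{27} \right)} = \left(3 + 2 \cdot 0 + \frac{0^{2}}{3}\right) 42 = \left(3 + 0 + \frac{1}{3} \cdot 0\right) 42 = \left(3 + 0 + 0\right) 42 = 3 \cdot 42 = 126$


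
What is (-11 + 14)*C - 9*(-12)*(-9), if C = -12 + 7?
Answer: -987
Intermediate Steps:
C = -5
(-11 + 14)*C - 9*(-12)*(-9) = (-11 + 14)*(-5) - 9*(-12)*(-9) = 3*(-5) + 108*(-9) = -15 - 972 = -987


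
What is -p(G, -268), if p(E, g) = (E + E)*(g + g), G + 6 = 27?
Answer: 22512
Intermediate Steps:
G = 21 (G = -6 + 27 = 21)
p(E, g) = 4*E*g (p(E, g) = (2*E)*(2*g) = 4*E*g)
-p(G, -268) = -4*21*(-268) = -1*(-22512) = 22512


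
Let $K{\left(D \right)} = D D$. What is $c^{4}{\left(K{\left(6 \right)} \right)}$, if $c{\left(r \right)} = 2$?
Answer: $16$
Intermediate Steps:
$K{\left(D \right)} = D^{2}$
$c^{4}{\left(K{\left(6 \right)} \right)} = 2^{4} = 16$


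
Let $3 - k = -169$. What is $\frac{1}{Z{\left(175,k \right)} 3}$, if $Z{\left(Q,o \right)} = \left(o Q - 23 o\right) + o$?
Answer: $\frac{1}{78948} \approx 1.2667 \cdot 10^{-5}$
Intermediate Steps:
$k = 172$ ($k = 3 - -169 = 3 + 169 = 172$)
$Z{\left(Q,o \right)} = - 22 o + Q o$ ($Z{\left(Q,o \right)} = \left(Q o - 23 o\right) + o = \left(- 23 o + Q o\right) + o = - 22 o + Q o$)
$\frac{1}{Z{\left(175,k \right)} 3} = \frac{1}{172 \left(-22 + 175\right) 3} = \frac{1}{172 \cdot 153 \cdot 3} = \frac{1}{26316 \cdot 3} = \frac{1}{78948}$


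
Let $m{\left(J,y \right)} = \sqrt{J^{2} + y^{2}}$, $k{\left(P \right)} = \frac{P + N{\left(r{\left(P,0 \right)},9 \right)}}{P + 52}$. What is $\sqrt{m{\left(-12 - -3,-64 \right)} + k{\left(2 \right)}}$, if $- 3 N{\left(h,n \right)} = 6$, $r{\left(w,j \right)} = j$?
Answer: $\sqrt[4]{4177} \approx 8.0393$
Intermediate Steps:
$N{\left(h,n \right)} = -2$ ($N{\left(h,n \right)} = \left(- \frac{1}{3}\right) 6 = -2$)
$k{\left(P \right)} = \frac{-2 + P}{52 + P}$ ($k{\left(P \right)} = \frac{P - 2}{P + 52} = \frac{-2 + P}{52 + P}$)
$\sqrt{m{\left(-12 - -3,-64 \right)} + k{\left(2 \right)}} = \sqrt{\sqrt{\left(-12 - -3\right)^{2} + \left(-64\right)^{2}} + \frac{-2 + 2}{52 + 2}} = \sqrt{\sqrt{\left(-12 + 3\right)^{2} + 4096} + \frac{1}{54} \cdot 0} = \sqrt{\sqrt{\left(-9\right)^{2} + 4096} + \frac{1}{54} \cdot 0} = \sqrt{\sqrt{81 + 4096} + 0} = \sqrt{\sqrt{4177} + 0} = \sqrt{\sqrt{4177}} = \sqrt[4]{4177}$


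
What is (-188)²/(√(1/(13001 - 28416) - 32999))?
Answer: -17672*I*√871255090910/84779931 ≈ -194.57*I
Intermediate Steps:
(-188)²/(√(1/(13001 - 28416) - 32999)) = 35344/(√(1/(-15415) - 32999)) = 35344/(√(-1/15415 - 32999)) = 35344/(√(-508679586/15415)) = 35344/((3*I*√871255090910/15415)) = 35344*(-I*√871255090910/169559862) = -17672*I*√871255090910/84779931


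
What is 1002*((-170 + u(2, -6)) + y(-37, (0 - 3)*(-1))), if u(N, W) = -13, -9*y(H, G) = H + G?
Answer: -538742/3 ≈ -1.7958e+5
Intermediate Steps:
y(H, G) = -G/9 - H/9 (y(H, G) = -(H + G)/9 = -(G + H)/9 = -G/9 - H/9)
1002*((-170 + u(2, -6)) + y(-37, (0 - 3)*(-1))) = 1002*((-170 - 13) + (-(0 - 3)*(-1)/9 - ⅑*(-37))) = 1002*(-183 + (-(-1)*(-1)/3 + 37/9)) = 1002*(-183 + (-⅑*3 + 37/9)) = 1002*(-183 + (-⅓ + 37/9)) = 1002*(-183 + 34/9) = 1002*(-1613/9) = -538742/3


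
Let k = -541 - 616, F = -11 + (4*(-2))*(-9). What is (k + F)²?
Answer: 1201216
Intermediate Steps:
F = 61 (F = -11 - 8*(-9) = -11 + 72 = 61)
k = -1157
(k + F)² = (-1157 + 61)² = (-1096)² = 1201216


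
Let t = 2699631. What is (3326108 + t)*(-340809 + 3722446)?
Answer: 20376861954743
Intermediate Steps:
(3326108 + t)*(-340809 + 3722446) = (3326108 + 2699631)*(-340809 + 3722446) = 6025739*3381637 = 20376861954743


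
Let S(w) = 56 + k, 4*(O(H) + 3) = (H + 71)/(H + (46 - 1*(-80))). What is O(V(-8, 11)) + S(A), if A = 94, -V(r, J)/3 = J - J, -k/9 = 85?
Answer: -358777/504 ≈ -711.86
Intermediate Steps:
k = -765 (k = -9*85 = -765)
V(r, J) = 0 (V(r, J) = -3*(J - J) = -3*0 = 0)
O(H) = -3 + (71 + H)/(4*(126 + H)) (O(H) = -3 + ((H + 71)/(H + (46 - 1*(-80))))/4 = -3 + ((71 + H)/(H + (46 + 80)))/4 = -3 + ((71 + H)/(H + 126))/4 = -3 + ((71 + H)/(126 + H))/4 = -3 + (71 + H)/(4*(126 + H)))
S(w) = -709 (S(w) = 56 - 765 = -709)
O(V(-8, 11)) + S(A) = 11*(-131 - 1*0)/(4*(126 + 0)) - 709 = (11/4)*(-131 + 0)/126 - 709 = (11/4)*(1/126)*(-131) - 709 = -1441/504 - 709 = -358777/504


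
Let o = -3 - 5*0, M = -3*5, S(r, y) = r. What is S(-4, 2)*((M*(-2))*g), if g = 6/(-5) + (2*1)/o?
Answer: 224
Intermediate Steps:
M = -15
o = -3 (o = -3 + 0 = -3)
g = -28/15 (g = 6/(-5) + (2*1)/(-3) = 6*(-⅕) + 2*(-⅓) = -6/5 - ⅔ = -28/15 ≈ -1.8667)
S(-4, 2)*((M*(-2))*g) = -4*(-15*(-2))*(-28)/15 = -120*(-28)/15 = -4*(-56) = 224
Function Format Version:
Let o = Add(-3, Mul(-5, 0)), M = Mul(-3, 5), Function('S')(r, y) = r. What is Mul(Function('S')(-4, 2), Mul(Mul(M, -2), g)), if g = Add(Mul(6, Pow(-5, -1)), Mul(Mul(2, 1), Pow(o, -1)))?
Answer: 224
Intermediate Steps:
M = -15
o = -3 (o = Add(-3, 0) = -3)
g = Rational(-28, 15) (g = Add(Mul(6, Pow(-5, -1)), Mul(Mul(2, 1), Pow(-3, -1))) = Add(Mul(6, Rational(-1, 5)), Mul(2, Rational(-1, 3))) = Add(Rational(-6, 5), Rational(-2, 3)) = Rational(-28, 15) ≈ -1.8667)
Mul(Function('S')(-4, 2), Mul(Mul(M, -2), g)) = Mul(-4, Mul(Mul(-15, -2), Rational(-28, 15))) = Mul(-4, Mul(30, Rational(-28, 15))) = Mul(-4, -56) = 224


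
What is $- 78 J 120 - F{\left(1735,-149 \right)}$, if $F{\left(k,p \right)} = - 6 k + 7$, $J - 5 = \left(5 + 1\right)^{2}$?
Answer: $-373357$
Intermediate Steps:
$J = 41$ ($J = 5 + \left(5 + 1\right)^{2} = 5 + 6^{2} = 5 + 36 = 41$)
$F{\left(k,p \right)} = 7 - 6 k$
$- 78 J 120 - F{\left(1735,-149 \right)} = \left(-78\right) 41 \cdot 120 - \left(7 - 10410\right) = \left(-3198\right) 120 - \left(7 - 10410\right) = -383760 - -10403 = -383760 + 10403 = -373357$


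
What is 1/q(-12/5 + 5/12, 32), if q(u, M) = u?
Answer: -60/119 ≈ -0.50420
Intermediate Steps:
1/q(-12/5 + 5/12, 32) = 1/(-12/5 + 5/12) = 1/(-119/60) = -60/119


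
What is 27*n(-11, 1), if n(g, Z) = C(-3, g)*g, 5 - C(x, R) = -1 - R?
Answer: 1485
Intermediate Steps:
C(x, R) = 6 + R (C(x, R) = 5 - (-1 - R) = 5 + (1 + R) = 6 + R)
n(g, Z) = g*(6 + g) (n(g, Z) = (6 + g)*g = g*(6 + g))
27*n(-11, 1) = 27*(-11*(6 - 11)) = 27*(-11*(-5)) = 27*55 = 1485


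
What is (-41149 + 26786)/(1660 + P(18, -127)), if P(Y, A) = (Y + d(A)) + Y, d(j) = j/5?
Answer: -71815/8353 ≈ -8.5975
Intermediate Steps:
d(j) = j/5 (d(j) = j*(⅕) = j/5)
P(Y, A) = 2*Y + A/5 (P(Y, A) = (Y + A/5) + Y = 2*Y + A/5)
(-41149 + 26786)/(1660 + P(18, -127)) = (-41149 + 26786)/(1660 + (2*18 + (⅕)*(-127))) = -14363/(1660 + (36 - 127/5)) = -14363/(1660 + 53/5) = -14363/8353/5 = -14363*5/8353 = -71815/8353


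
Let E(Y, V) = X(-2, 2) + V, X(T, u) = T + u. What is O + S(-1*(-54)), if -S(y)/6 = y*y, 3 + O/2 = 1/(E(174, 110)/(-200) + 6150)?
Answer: -2152553438/122989 ≈ -17502.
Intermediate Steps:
E(Y, V) = V (E(Y, V) = (-2 + 2) + V = 0 + V = V)
O = -737894/122989 (O = -6 + 2/(110/(-200) + 6150) = -6 + 2/(110*(-1/200) + 6150) = -6 + 2/(-11/20 + 6150) = -6 + 2/(122989/20) = -6 + 2*(20/122989) = -6 + 40/122989 = -737894/122989 ≈ -5.9997)
S(y) = -6*y**2 (S(y) = -6*y*y = -6*y**2)
O + S(-1*(-54)) = -737894/122989 - 6*(-1*(-54))**2 = -737894/122989 - 6*54**2 = -737894/122989 - 6*2916 = -737894/122989 - 17496 = -2152553438/122989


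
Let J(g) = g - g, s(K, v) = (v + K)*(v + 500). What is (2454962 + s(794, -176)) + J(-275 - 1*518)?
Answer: 2655194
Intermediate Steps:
s(K, v) = (500 + v)*(K + v) (s(K, v) = (K + v)*(500 + v) = (500 + v)*(K + v))
J(g) = 0
(2454962 + s(794, -176)) + J(-275 - 1*518) = (2454962 + ((-176)**2 + 500*794 + 500*(-176) + 794*(-176))) + 0 = (2454962 + (30976 + 397000 - 88000 - 139744)) + 0 = (2454962 + 200232) + 0 = 2655194 + 0 = 2655194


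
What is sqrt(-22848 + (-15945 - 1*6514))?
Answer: I*sqrt(45307) ≈ 212.85*I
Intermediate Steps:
sqrt(-22848 + (-15945 - 1*6514)) = sqrt(-22848 + (-15945 - 6514)) = sqrt(-22848 - 22459) = sqrt(-45307) = I*sqrt(45307)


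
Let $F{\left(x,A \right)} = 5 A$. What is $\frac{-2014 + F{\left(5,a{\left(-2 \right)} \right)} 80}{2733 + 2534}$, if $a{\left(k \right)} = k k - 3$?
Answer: $- \frac{1614}{5267} \approx -0.30644$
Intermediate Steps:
$a{\left(k \right)} = -3 + k^{2}$ ($a{\left(k \right)} = k^{2} - 3 = -3 + k^{2}$)
$\frac{-2014 + F{\left(5,a{\left(-2 \right)} \right)} 80}{2733 + 2534} = \frac{-2014 + 5 \left(-3 + \left(-2\right)^{2}\right) 80}{2733 + 2534} = \frac{-2014 + 5 \left(-3 + 4\right) 80}{5267} = \left(-2014 + 5 \cdot 1 \cdot 80\right) \frac{1}{5267} = \left(-2014 + 5 \cdot 80\right) \frac{1}{5267} = \left(-2014 + 400\right) \frac{1}{5267} = \left(-1614\right) \frac{1}{5267} = - \frac{1614}{5267}$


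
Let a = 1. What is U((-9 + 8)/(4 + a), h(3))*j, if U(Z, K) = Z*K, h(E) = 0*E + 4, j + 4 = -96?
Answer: 80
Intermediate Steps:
j = -100 (j = -4 - 96 = -100)
h(E) = 4 (h(E) = 0 + 4 = 4)
U(Z, K) = K*Z
U((-9 + 8)/(4 + a), h(3))*j = (4*((-9 + 8)/(4 + 1)))*(-100) = (4*(-1/5))*(-100) = (4*(-1*⅕))*(-100) = (4*(-⅕))*(-100) = -⅘*(-100) = 80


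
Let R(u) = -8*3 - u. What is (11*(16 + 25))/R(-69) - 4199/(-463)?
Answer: 397768/20835 ≈ 19.091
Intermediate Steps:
R(u) = -24 - u
(11*(16 + 25))/R(-69) - 4199/(-463) = (11*(16 + 25))/(-24 - 1*(-69)) - 4199/(-463) = (11*41)/(-24 + 69) - 4199*(-1/463) = 451/45 + 4199/463 = 397768/20835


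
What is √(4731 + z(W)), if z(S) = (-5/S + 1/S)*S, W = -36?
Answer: √4727 ≈ 68.753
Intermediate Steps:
z(S) = -4 (z(S) = (-5/S + 1/S)*S = (-4/S)*S = -4)
√(4731 + z(W)) = √(4731 - 4) = √4727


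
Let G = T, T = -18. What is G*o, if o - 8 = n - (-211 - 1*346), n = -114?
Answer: -8118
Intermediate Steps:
o = 451 (o = 8 + (-114 - (-211 - 1*346)) = 8 + (-114 - (-211 - 346)) = 8 + (-114 - 1*(-557)) = 8 + (-114 + 557) = 8 + 443 = 451)
G = -18
G*o = -18*451 = -8118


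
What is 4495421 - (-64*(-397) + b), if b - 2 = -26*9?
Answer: 4470245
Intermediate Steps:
b = -232 (b = 2 - 26*9 = 2 - 234 = -232)
4495421 - (-64*(-397) + b) = 4495421 - (-64*(-397) - 232) = 4495421 - (25408 - 232) = 4495421 - 1*25176 = 4495421 - 25176 = 4470245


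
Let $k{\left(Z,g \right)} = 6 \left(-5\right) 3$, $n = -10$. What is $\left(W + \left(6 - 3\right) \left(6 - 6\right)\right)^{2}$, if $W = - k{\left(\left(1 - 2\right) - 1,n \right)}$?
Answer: $8100$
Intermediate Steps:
$k{\left(Z,g \right)} = -90$ ($k{\left(Z,g \right)} = \left(-30\right) 3 = -90$)
$W = 90$ ($W = \left(-1\right) \left(-90\right) = 90$)
$\left(W + \left(6 - 3\right) \left(6 - 6\right)\right)^{2} = \left(90 + \left(6 - 3\right) \left(6 - 6\right)\right)^{2} = \left(90 + 3 \left(6 - 6\right)\right)^{2} = \left(90 + 3 \cdot 0\right)^{2} = \left(90 + 0\right)^{2} = 90^{2} = 8100$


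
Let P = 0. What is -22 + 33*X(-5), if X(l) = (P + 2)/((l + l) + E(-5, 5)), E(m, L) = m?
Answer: -132/5 ≈ -26.400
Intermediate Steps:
X(l) = 2/(-5 + 2*l) (X(l) = (0 + 2)/((l + l) - 5) = 2/(2*l - 5) = 2/(-5 + 2*l))
-22 + 33*X(-5) = -22 + 33*(2/(-5 + 2*(-5))) = -22 + 33*(2/(-5 - 10)) = -22 + 33*(2/(-15)) = -22 + 33*(2*(-1/15)) = -22 + 33*(-2/15) = -22 - 22/5 = -132/5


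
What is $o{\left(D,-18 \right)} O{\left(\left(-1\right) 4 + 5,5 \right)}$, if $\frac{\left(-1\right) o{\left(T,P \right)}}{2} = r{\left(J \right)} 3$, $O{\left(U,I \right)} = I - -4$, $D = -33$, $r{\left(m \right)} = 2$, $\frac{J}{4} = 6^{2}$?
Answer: $-108$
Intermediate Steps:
$J = 144$ ($J = 4 \cdot 6^{2} = 4 \cdot 36 = 144$)
$O{\left(U,I \right)} = 4 + I$ ($O{\left(U,I \right)} = I + 4 = 4 + I$)
$o{\left(T,P \right)} = -12$ ($o{\left(T,P \right)} = - 2 \cdot 2 \cdot 3 = \left(-2\right) 6 = -12$)
$o{\left(D,-18 \right)} O{\left(\left(-1\right) 4 + 5,5 \right)} = - 12 \left(4 + 5\right) = \left(-12\right) 9 = -108$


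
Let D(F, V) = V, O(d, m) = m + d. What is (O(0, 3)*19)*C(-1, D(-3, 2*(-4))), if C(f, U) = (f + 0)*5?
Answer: -285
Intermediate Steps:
O(d, m) = d + m
C(f, U) = 5*f (C(f, U) = f*5 = 5*f)
(O(0, 3)*19)*C(-1, D(-3, 2*(-4))) = ((0 + 3)*19)*(5*(-1)) = (3*19)*(-5) = 57*(-5) = -285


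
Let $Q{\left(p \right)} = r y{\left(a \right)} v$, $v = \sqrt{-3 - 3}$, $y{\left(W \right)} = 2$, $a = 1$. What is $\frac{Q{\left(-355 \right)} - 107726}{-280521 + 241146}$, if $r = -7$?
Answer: $\frac{107726}{39375} + \frac{2 i \sqrt{6}}{5625} \approx 2.7359 + 0.00087093 i$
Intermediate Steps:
$v = i \sqrt{6}$ ($v = \sqrt{-6} = i \sqrt{6} \approx 2.4495 i$)
$Q{\left(p \right)} = - 14 i \sqrt{6}$ ($Q{\left(p \right)} = \left(-7\right) 2 i \sqrt{6} = - 14 i \sqrt{6}$)
$\frac{Q{\left(-355 \right)} - 107726}{-280521 + 241146} = \frac{- 14 i \sqrt{6} - 107726}{-280521 + 241146} = \frac{-107726 - 14 i \sqrt{6}}{-39375} = \left(-107726 - 14 i \sqrt{6}\right) \left(- \frac{1}{39375}\right) = \frac{107726}{39375} + \frac{2 i \sqrt{6}}{5625}$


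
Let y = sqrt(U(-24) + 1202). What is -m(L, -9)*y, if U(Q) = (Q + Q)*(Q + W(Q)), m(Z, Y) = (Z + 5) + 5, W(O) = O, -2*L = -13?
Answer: -33*sqrt(3506)/2 ≈ -976.99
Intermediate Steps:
L = 13/2 (L = -1/2*(-13) = 13/2 ≈ 6.5000)
m(Z, Y) = 10 + Z (m(Z, Y) = (5 + Z) + 5 = 10 + Z)
U(Q) = 4*Q**2 (U(Q) = (Q + Q)*(Q + Q) = (2*Q)*(2*Q) = 4*Q**2)
y = sqrt(3506) (y = sqrt(4*(-24)**2 + 1202) = sqrt(4*576 + 1202) = sqrt(2304 + 1202) = sqrt(3506) ≈ 59.211)
-m(L, -9)*y = -(10 + 13/2)*sqrt(3506) = -33*sqrt(3506)/2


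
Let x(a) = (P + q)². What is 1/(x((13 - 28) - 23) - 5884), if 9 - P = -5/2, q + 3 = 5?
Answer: -4/22807 ≈ -0.00017538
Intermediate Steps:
q = 2 (q = -3 + 5 = 2)
P = 23/2 (P = 9 - (-5)/2 = 9 - 1*(-5/2) = 9 + 5/2 = 23/2 ≈ 11.500)
x(a) = 729/4 (x(a) = (23/2 + 2)² = (27/2)² = 729/4)
1/(x((13 - 28) - 23) - 5884) = 1/(729/4 - 5884) = 1/(-22807/4) = -4/22807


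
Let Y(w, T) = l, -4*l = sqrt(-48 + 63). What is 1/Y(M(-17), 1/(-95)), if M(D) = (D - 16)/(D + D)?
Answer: -4*sqrt(15)/15 ≈ -1.0328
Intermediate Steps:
M(D) = (-16 + D)/(2*D) (M(D) = (-16 + D)/((2*D)) = (-16 + D)*(1/(2*D)) = (-16 + D)/(2*D))
l = -sqrt(15)/4 (l = -sqrt(-48 + 63)/4 = -sqrt(15)/4 ≈ -0.96825)
Y(w, T) = -sqrt(15)/4
1/Y(M(-17), 1/(-95)) = 1/(-sqrt(15)/4) = -4*sqrt(15)/15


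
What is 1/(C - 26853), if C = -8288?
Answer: -1/35141 ≈ -2.8457e-5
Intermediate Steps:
1/(C - 26853) = 1/(-8288 - 26853) = 1/(-35141) = -1/35141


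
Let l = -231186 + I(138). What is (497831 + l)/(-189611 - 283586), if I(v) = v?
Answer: -266783/473197 ≈ -0.56379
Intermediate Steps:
l = -231048 (l = -231186 + 138 = -231048)
(497831 + l)/(-189611 - 283586) = (497831 - 231048)/(-189611 - 283586) = 266783/(-473197) = 266783*(-1/473197) = -266783/473197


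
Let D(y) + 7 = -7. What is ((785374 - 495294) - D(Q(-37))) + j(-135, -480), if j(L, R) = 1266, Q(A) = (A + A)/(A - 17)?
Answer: 291360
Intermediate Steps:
Q(A) = 2*A/(-17 + A) (Q(A) = (2*A)/(-17 + A) = 2*A/(-17 + A))
D(y) = -14 (D(y) = -7 - 7 = -14)
((785374 - 495294) - D(Q(-37))) + j(-135, -480) = ((785374 - 495294) - 1*(-14)) + 1266 = (290080 + 14) + 1266 = 290094 + 1266 = 291360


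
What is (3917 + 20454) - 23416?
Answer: 955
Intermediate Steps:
(3917 + 20454) - 23416 = 24371 - 23416 = 955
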